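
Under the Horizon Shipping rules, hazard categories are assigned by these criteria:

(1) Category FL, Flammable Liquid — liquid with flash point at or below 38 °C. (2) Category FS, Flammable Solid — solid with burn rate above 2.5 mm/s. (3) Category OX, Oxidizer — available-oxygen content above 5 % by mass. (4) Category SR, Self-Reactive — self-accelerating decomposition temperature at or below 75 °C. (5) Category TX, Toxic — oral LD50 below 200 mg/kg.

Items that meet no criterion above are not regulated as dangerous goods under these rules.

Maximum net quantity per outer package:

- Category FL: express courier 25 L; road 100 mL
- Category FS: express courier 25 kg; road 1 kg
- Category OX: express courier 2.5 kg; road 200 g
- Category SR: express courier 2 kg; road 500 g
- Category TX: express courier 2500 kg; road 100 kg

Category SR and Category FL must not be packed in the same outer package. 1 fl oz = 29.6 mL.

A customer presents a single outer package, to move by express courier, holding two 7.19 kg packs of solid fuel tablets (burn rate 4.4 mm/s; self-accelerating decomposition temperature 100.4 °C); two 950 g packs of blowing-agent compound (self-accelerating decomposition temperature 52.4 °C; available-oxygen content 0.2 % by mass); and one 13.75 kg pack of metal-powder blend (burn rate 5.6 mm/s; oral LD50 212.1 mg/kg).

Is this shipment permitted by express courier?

No

Burn rate 4.4 mm/s meets the Category FS criterion (Flammable Solid), so the solid fuel tablets are Category FS.
Blowing-agent compound: self-accelerating decomposition temperature 52.4 °C ≤ 75 °C → Category SR (Self-Reactive).
The metal-powder blend has burn rate 5.6 mm/s, which is > 2.5 mm/s, so it is Category FS (Flammable Solid).
Category SR quantity: two 950 g packs = 1.9 kg.
1.9 kg is within the express courier limit of 2 kg for Category SR.
Total Category FS: (two 7.19 kg packs = 14.38 kg) + 13.75 kg = 28.13 kg.
28.13 kg > 25 kg (express courier limit, Category FS) — over the limit.
The segregation rule (Category SR with Category FL) does not apply to Category SR with Category FS.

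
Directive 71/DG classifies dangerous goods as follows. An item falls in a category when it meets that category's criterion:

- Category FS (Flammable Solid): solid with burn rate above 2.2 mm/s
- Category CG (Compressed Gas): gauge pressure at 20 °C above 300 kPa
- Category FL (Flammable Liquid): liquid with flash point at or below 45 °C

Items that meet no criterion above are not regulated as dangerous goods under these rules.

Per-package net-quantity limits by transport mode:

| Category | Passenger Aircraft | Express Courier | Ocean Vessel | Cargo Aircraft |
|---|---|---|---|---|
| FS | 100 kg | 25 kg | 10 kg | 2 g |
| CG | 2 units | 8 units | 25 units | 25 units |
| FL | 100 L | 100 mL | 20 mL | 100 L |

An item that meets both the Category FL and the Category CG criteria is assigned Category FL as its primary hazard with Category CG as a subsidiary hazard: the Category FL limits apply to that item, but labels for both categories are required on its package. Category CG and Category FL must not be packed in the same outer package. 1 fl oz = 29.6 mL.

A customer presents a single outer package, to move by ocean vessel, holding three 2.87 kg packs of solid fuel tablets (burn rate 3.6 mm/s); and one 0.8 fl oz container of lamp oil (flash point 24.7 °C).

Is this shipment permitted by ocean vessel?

Burn rate 3.6 mm/s meets the Category FS criterion (Flammable Solid), so the solid fuel tablets are Category FS.
The lamp oil has flash point 24.7 °C, which is ≤ 45 °C, so it is Category FL (Flammable Liquid).
Category FS quantity: three 2.87 kg packs = 8.61 kg.
8.61 kg is within the ocean vessel limit of 10 kg for Category FS.
Category FL quantity: one 0.8 fl oz container = 23.68 mL.
That exceeds the Category FL ocean vessel limit of 20 mL.
The segregation rule (Category CG with Category FL) does not apply to Category FS with Category FL.

No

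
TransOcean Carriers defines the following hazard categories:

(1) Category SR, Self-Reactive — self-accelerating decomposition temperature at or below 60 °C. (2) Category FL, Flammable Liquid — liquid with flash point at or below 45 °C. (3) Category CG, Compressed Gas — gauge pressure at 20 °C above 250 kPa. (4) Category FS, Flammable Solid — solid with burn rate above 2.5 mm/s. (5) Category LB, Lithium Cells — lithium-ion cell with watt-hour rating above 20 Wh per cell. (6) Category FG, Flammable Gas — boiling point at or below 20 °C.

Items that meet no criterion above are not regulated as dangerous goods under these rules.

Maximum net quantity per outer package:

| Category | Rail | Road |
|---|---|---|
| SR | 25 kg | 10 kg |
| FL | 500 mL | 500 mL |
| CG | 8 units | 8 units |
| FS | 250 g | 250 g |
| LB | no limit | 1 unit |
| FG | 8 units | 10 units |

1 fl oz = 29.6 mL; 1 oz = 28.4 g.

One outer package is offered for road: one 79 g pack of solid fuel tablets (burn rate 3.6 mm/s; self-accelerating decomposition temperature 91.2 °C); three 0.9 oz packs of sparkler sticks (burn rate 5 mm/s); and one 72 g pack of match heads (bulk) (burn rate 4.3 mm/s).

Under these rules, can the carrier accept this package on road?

With burn rate 3.6 mm/s (> 2.5 mm/s), the solid fuel tablets fall in Category FS.
Sparkler sticks: burn rate 5 mm/s > 2.5 mm/s → Category FS (Flammable Solid).
With burn rate 4.3 mm/s (> 2.5 mm/s), the match heads (bulk) fall in Category FS.
Category FS net quantity: 79 g + (three 0.9 oz packs = 76.68 g) + 72 g = 227.68 g.
227.68 g is within the road limit of 250 g for Category FS.

Yes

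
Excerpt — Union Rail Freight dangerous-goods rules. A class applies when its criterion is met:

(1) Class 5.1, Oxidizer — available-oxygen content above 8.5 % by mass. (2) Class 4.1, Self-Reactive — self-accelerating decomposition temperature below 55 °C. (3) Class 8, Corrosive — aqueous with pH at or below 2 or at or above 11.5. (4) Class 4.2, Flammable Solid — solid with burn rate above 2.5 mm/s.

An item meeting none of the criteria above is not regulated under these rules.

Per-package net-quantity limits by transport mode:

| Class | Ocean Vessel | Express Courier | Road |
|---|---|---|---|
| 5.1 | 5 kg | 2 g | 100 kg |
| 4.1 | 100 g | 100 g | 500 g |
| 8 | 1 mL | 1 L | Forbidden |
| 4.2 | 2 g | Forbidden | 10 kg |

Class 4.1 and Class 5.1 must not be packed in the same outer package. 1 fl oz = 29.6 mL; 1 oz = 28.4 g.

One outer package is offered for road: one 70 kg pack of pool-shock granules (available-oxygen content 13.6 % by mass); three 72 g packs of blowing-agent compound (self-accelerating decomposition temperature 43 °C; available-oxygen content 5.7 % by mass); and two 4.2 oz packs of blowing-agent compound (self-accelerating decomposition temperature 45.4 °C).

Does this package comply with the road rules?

Available-oxygen content 13.6 % by mass meets the Class 5.1 criterion (Oxidizer), so the pool-shock granules are Class 5.1.
The blowing-agent compound has self-accelerating decomposition temperature 43 °C, which is < 55 °C, so it is Class 4.1 (Self-Reactive).
With self-accelerating decomposition temperature 45.4 °C (< 55 °C), the blowing-agent compound falls in Class 4.1.
Class 4.1 net quantity: (three 72 g packs = 216 g) + (two 4.2 oz packs = 238.56 g) = 454.56 g.
454.56 g ≤ 500 g (road limit, Class 4.1) — within limit.
Class 5.1 quantity: 70 kg.
70 kg is within the road limit of 100 kg for Class 5.1.
Class 4.1 and Class 5.1 may not share an outer package.

No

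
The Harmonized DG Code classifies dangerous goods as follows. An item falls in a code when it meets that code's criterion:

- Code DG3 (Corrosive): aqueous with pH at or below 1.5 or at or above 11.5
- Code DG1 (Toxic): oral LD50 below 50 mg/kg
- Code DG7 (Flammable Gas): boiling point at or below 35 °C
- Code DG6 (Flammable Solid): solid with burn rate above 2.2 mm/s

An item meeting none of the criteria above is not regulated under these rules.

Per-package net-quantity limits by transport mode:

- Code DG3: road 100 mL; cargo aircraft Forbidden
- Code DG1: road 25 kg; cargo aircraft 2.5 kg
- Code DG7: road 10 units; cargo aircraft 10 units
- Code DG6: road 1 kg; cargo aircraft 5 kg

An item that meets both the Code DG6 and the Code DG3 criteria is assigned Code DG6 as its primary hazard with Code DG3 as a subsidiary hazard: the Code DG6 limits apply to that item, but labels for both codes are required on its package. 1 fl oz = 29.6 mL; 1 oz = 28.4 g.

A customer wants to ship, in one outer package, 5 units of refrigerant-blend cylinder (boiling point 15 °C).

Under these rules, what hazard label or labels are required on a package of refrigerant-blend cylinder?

Boiling point 15 °C meets the Code DG7 criterion (Flammable Gas), so the refrigerant-blend cylinder is Code DG7.
Only the Code DG7 label is required.

Code DG7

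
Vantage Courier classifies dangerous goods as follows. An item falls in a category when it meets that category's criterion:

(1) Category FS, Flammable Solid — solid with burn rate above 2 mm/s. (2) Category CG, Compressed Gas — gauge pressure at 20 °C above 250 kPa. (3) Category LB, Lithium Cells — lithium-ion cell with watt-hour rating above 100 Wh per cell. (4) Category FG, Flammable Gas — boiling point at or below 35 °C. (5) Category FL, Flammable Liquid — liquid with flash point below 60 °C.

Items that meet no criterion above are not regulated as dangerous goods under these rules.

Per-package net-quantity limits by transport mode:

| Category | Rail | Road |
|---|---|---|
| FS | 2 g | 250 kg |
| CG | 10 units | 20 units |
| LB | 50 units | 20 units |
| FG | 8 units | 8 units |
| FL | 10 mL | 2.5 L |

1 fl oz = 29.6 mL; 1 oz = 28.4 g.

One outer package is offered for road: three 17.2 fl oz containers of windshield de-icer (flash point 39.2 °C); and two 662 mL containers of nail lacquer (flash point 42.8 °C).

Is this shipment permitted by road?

No

Flash point 39.2 °C meets the Category FL criterion (Flammable Liquid), so the windshield de-icer is Category FL.
The nail lacquer has flash point 42.8 °C, which is < 60 °C, so it is Category FL (Flammable Liquid).
Total Category FL: (three 17.2 fl oz containers = 1527.36 mL) + (two 662 mL containers = 1.324 L) = 2851.36 mL.
2851.36 mL exceeds the road limit of 2.5 L for Category FL.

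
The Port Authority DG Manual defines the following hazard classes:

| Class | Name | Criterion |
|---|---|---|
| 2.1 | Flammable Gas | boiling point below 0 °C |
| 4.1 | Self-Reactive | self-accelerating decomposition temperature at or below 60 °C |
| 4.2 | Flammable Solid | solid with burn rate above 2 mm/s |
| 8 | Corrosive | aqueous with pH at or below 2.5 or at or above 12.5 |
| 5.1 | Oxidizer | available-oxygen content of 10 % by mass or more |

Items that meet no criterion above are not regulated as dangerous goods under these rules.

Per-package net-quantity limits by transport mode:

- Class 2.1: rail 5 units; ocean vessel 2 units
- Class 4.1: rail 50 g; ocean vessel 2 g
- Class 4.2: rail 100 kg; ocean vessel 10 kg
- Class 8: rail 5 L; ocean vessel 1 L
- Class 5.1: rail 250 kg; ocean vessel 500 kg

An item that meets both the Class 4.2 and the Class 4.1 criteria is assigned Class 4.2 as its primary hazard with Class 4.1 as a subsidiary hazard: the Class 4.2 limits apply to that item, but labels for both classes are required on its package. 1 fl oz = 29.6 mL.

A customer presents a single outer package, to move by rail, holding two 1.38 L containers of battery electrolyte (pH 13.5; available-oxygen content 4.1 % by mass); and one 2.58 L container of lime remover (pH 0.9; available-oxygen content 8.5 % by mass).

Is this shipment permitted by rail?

Battery electrolyte: pH 13.5 ≥ 12.5 → Class 8 (Corrosive).
Lime remover: pH 0.9 ≤ 2.5 → Class 8 (Corrosive).
Total Class 8: (two 1.38 L containers = 2.76 L) + 2.58 L = 5.34 L.
5.34 L exceeds the rail limit of 5 L for Class 8.

No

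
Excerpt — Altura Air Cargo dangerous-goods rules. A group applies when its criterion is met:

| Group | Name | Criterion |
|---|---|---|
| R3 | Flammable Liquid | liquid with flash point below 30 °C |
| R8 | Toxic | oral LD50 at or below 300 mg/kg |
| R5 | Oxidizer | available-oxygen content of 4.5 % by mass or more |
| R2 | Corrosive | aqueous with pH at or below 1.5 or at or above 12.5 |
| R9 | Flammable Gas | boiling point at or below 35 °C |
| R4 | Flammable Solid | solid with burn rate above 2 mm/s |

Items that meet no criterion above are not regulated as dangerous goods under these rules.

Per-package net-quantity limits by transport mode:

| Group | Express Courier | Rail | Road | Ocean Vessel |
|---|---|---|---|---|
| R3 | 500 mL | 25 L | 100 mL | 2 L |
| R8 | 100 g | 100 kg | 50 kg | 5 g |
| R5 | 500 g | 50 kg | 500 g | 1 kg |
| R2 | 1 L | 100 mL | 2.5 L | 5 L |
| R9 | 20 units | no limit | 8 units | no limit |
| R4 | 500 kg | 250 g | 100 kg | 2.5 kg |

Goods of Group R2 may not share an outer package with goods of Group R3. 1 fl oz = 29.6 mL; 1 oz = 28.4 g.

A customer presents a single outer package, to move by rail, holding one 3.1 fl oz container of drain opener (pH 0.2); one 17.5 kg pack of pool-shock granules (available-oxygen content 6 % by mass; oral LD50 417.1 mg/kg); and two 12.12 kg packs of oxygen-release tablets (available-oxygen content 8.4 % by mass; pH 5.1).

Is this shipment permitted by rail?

Yes

Drain opener: pH 0.2 ≤ 1.5 → Group R2 (Corrosive).
The pool-shock granules have available-oxygen content 6 % by mass, which is ≥ 4.5 % by mass, so they are Group R5 (Oxidizer).
With available-oxygen content 8.4 % by mass (≥ 4.5 % by mass), the oxygen-release tablets fall in Group R5.
Total Group R5: 17.5 kg + (two 12.12 kg packs = 24.24 kg) = 41.74 kg.
41.74 kg ≤ 50 kg (rail limit, Group R5) — within limit.
Group R2 quantity: one 3.1 fl oz container = 91.76 mL.
91.76 mL is within the rail limit of 100 mL for Group R2.
The segregation rule (Group R2 with Group R3) does not apply to Group R5 with Group R2.
Every hazard group is within its rail limit and no segregation rule is violated.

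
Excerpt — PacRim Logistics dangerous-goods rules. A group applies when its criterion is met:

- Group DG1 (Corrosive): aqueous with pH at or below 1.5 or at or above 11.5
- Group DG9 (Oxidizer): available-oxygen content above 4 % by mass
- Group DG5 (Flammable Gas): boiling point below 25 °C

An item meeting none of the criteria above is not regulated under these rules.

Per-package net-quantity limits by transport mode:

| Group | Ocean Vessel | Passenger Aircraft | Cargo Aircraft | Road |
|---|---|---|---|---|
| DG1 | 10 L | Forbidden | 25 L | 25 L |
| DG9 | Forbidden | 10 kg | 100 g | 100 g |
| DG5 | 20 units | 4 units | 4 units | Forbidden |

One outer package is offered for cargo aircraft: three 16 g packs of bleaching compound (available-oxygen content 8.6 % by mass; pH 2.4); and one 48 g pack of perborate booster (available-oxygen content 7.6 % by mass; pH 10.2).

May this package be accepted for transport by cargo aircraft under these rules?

With available-oxygen content 8.6 % by mass (> 4 % by mass), the bleaching compound falls in Group DG9.
Perborate booster: available-oxygen content 7.6 % by mass > 4 % by mass → Group DG9 (Oxidizer).
Group DG9 net quantity: (three 16 g packs = 48 g) + 48 g = 96 g.
96 g is within the cargo aircraft limit of 100 g for Group DG9.

Yes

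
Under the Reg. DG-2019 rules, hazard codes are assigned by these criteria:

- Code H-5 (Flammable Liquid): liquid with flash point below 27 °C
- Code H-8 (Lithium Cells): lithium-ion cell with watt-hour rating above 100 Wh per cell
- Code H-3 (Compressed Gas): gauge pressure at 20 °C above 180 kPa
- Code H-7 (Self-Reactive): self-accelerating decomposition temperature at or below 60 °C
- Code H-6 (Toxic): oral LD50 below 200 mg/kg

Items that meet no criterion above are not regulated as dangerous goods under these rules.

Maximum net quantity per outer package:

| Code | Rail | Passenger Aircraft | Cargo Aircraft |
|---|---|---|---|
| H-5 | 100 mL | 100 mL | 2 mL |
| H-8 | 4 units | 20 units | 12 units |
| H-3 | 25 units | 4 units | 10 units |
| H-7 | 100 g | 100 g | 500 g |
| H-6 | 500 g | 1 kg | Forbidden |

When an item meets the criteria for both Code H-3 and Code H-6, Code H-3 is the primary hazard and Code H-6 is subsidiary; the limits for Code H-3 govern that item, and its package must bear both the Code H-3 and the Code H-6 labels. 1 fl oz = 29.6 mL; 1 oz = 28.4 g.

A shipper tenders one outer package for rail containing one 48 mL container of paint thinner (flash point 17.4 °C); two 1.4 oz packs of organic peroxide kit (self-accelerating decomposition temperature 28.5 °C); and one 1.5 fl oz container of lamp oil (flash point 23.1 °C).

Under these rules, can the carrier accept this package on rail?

Yes

With flash point 17.4 °C (< 27 °C), the paint thinner falls in Code H-5.
Organic peroxide kit: self-accelerating decomposition temperature 28.5 °C ≤ 60 °C → Code H-7 (Self-Reactive).
The lamp oil has flash point 23.1 °C, which is < 27 °C, so it is Code H-5 (Flammable Liquid).
Total Code H-5: 48 mL + (one 1.5 fl oz container = 44.4 mL) = 92.4 mL.
92.4 mL ≤ 100 mL (rail limit, Code H-5) — within limit.
Code H-7 quantity: two 1.4 oz packs = 79.52 g.
79.52 g ≤ 100 g (rail limit, Code H-7) — within limit.
Every hazard code is within its rail limit and no segregation rule is violated.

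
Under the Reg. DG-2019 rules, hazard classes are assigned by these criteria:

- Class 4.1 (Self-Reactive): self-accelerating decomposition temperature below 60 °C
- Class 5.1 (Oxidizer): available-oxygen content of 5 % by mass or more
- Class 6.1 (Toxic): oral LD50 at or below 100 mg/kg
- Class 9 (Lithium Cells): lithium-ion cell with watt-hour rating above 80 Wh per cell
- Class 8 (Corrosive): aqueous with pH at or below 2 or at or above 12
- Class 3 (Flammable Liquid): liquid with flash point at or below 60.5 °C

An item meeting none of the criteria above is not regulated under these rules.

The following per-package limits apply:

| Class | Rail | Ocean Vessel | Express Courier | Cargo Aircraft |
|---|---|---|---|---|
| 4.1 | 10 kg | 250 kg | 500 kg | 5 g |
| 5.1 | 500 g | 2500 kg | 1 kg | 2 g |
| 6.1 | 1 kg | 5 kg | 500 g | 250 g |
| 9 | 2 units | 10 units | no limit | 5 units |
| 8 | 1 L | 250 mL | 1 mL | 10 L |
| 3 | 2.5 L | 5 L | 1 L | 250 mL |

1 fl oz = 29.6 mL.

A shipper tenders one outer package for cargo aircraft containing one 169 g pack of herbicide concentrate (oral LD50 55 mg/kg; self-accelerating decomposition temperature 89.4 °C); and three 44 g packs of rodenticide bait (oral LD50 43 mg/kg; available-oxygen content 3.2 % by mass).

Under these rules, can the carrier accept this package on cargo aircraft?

No

Herbicide concentrate: oral LD50 55 mg/kg ≤ 100 mg/kg → Class 6.1 (Toxic).
With oral LD50 43 mg/kg (≤ 100 mg/kg), the rodenticide bait falls in Class 6.1.
Total Class 6.1: 169 g + (three 44 g packs = 132 g) = 301 g.
That exceeds the Class 6.1 cargo aircraft limit of 250 g.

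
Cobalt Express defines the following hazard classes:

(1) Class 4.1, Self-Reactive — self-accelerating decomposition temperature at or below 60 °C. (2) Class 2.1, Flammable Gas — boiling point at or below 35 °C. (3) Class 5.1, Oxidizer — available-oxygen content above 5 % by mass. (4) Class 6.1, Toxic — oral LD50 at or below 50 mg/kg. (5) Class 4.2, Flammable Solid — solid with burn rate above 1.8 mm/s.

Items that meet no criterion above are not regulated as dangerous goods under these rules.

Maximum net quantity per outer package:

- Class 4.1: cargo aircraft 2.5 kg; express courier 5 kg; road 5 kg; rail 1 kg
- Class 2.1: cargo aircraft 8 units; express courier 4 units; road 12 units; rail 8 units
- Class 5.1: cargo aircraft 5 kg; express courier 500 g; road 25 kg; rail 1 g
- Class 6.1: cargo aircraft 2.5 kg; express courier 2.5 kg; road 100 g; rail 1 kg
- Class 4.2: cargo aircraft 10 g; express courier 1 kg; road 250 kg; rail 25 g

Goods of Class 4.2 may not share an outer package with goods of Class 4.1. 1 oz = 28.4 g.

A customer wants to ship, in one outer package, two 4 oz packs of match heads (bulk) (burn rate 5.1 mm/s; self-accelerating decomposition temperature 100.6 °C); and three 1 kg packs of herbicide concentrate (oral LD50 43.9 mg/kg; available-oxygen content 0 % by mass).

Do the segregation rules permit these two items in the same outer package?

Match heads (bulk): burn rate 5.1 mm/s > 1.8 mm/s → Class 4.2 (Flammable Solid).
The herbicide concentrate has oral LD50 43.9 mg/kg, which is ≤ 50 mg/kg, so it is Class 6.1 (Toxic).
No segregation rule bars Class 4.2 with Class 6.1.

Yes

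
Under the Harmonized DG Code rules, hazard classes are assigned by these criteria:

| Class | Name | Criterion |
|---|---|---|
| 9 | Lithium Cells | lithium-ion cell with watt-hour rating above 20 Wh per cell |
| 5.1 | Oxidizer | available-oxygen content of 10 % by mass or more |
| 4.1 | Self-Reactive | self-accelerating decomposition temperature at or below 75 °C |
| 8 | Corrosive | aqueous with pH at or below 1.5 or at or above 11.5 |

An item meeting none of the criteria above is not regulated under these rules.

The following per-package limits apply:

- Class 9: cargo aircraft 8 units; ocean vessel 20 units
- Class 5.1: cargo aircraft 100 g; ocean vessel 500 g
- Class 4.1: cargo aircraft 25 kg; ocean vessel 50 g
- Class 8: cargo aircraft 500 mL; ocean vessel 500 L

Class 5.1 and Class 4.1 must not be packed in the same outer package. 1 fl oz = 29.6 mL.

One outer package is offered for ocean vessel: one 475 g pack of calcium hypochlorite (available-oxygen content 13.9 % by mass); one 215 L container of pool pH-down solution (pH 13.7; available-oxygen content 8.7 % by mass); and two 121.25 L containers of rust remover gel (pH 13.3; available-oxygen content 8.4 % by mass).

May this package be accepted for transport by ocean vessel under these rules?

Yes

Available-oxygen content 13.9 % by mass meets the Class 5.1 criterion (Oxidizer), so the calcium hypochlorite is Class 5.1.
Pool pH-down solution: pH 13.7 ≥ 11.5 → Class 8 (Corrosive).
The rust remover gel has pH 13.3, which is ≥ 11.5, so it is Class 8 (Corrosive).
Class 5.1 quantity: 475 g.
475 g is within the ocean vessel limit of 500 g for Class 5.1.
Class 8 net quantity: 215 L + (two 121.25 L containers = 242.5 L) = 457.5 L.
That is within the Class 8 ocean vessel limit of 500 L.
The segregation rule (Class 5.1 with Class 4.1) does not apply to Class 5.1 with Class 8.
Every hazard class is within its ocean vessel limit and no segregation rule is violated.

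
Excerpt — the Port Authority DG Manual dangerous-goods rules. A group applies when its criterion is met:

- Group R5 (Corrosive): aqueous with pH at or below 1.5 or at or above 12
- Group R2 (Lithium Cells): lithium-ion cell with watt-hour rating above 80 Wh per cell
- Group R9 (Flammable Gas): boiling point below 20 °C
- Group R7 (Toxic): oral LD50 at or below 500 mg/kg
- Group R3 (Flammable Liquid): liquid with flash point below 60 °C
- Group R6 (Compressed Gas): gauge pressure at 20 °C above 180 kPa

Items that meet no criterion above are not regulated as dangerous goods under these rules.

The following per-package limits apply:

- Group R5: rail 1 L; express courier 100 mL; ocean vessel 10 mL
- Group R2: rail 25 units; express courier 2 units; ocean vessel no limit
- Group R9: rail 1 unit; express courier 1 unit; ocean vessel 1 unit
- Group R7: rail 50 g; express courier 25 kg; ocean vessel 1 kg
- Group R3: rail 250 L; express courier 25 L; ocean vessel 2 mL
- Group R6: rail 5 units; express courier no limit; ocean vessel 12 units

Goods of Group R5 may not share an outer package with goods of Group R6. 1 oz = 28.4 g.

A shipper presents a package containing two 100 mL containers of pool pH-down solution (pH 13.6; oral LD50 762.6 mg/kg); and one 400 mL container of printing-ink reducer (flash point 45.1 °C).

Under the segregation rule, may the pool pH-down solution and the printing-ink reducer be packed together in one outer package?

pH 13.6 meets the Group R5 criterion (Corrosive), so the pool pH-down solution is Group R5.
Printing-ink reducer: flash point 45.1 °C < 60 °C → Group R3 (Flammable Liquid).
No segregation rule bars Group R5 with Group R3.

Yes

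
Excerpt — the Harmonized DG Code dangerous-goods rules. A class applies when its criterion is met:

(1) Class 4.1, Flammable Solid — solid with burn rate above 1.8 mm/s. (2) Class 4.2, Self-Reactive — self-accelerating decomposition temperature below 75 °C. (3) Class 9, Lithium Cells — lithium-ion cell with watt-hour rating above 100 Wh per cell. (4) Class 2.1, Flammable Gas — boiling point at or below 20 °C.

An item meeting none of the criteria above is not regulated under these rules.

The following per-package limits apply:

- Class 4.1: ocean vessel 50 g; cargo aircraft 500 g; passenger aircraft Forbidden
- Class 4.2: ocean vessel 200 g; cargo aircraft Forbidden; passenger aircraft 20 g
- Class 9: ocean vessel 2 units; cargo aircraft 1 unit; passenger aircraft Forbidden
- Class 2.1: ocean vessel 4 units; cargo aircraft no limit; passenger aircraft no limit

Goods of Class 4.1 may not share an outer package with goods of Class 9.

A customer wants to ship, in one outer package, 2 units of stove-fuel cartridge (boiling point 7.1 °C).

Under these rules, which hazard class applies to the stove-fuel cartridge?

Class 2.1

Stove-fuel cartridge: boiling point 7.1 °C ≤ 20 °C → Class 2.1 (Flammable Gas).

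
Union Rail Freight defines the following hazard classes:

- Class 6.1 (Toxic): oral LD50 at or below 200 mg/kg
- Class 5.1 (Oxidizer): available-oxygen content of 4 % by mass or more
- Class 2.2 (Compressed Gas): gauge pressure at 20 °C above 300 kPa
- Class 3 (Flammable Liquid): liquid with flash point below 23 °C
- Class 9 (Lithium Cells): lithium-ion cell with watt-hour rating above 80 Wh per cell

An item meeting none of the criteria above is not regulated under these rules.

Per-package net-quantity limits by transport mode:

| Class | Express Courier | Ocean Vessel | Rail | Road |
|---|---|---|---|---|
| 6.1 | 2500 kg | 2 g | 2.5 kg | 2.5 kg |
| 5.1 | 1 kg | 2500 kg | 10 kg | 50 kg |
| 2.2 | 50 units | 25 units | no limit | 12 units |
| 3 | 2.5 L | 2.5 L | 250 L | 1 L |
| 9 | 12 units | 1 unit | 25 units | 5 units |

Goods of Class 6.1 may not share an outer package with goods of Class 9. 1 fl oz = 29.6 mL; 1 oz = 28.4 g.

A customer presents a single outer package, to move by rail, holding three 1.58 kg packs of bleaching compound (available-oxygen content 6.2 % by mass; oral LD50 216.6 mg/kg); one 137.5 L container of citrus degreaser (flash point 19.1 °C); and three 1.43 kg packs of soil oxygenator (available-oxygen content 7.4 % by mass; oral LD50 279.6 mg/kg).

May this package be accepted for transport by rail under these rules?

Yes

With available-oxygen content 6.2 % by mass (≥ 4 % by mass), the bleaching compound falls in Class 5.1.
The citrus degreaser has flash point 19.1 °C, which is < 23 °C, so it is Class 3 (Flammable Liquid).
With available-oxygen content 7.4 % by mass (≥ 4 % by mass), the soil oxygenator falls in Class 5.1.
Total Class 5.1: (three 1.58 kg packs = 4.74 kg) + (three 1.43 kg packs = 4.29 kg) = 9.03 kg.
9.03 kg is within the rail limit of 10 kg for Class 5.1.
Class 3 quantity: 137.5 L.
137.5 L is within the rail limit of 250 L for Class 3.
The segregation rule (Class 6.1 with Class 9) does not apply to Class 5.1 with Class 3.
Every hazard class is within its rail limit and no segregation rule is violated.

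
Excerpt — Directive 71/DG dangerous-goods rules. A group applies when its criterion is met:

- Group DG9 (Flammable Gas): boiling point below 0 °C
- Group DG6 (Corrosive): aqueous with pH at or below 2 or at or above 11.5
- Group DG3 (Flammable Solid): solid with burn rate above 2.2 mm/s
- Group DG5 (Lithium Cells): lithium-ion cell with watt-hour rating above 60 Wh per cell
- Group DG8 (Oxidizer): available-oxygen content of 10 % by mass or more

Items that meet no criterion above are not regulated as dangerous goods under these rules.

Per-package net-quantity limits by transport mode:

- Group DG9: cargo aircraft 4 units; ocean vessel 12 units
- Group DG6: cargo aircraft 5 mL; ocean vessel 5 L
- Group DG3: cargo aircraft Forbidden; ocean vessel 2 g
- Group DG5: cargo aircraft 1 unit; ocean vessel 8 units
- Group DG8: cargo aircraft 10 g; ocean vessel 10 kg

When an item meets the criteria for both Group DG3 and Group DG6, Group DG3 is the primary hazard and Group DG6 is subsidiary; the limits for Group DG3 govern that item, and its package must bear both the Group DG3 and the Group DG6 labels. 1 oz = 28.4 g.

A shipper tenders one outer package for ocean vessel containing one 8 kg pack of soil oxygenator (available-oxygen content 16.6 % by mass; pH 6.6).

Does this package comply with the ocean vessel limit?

Yes

Available-oxygen content 16.6 % by mass meets the Group DG8 criterion (Oxidizer), so the soil oxygenator is Group DG8.
Group DG8 quantity: 8 kg.
That is within the Group DG8 ocean vessel limit of 10 kg.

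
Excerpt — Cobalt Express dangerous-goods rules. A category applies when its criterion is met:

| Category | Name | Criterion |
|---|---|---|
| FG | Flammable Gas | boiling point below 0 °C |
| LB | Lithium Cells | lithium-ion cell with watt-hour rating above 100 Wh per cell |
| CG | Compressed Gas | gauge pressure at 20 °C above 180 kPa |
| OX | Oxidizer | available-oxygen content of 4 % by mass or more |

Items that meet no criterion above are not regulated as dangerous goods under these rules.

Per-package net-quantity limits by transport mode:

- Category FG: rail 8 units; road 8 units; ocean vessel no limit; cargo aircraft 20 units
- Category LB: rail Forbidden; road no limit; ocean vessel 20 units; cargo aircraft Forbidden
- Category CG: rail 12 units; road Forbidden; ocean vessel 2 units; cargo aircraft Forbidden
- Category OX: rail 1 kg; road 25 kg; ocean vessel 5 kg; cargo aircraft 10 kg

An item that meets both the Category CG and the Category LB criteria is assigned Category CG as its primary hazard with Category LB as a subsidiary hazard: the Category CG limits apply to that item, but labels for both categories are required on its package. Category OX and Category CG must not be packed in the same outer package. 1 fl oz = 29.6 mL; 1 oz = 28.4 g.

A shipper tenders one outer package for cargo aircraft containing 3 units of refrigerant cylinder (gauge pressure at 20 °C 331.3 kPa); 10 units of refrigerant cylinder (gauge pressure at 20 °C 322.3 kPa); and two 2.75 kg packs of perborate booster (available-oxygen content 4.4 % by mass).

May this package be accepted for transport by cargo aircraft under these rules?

No

Refrigerant cylinder: gauge pressure at 20 °C 331.3 kPa > 180 kPa → Category CG (Compressed Gas).
Refrigerant cylinder: gauge pressure at 20 °C 322.3 kPa > 180 kPa → Category CG (Compressed Gas).
With available-oxygen content 4.4 % by mass (≥ 4 % by mass), the perborate booster falls in Category OX.
Category OX quantity: two 2.75 kg packs = 5.5 kg.
5.5 kg is within the cargo aircraft limit of 10 kg for Category OX.
Total Category CG: 3 units + 10 units = 13 units.
Category CG is Forbidden by cargo aircraft.
Category OX and Category CG may not share an outer package.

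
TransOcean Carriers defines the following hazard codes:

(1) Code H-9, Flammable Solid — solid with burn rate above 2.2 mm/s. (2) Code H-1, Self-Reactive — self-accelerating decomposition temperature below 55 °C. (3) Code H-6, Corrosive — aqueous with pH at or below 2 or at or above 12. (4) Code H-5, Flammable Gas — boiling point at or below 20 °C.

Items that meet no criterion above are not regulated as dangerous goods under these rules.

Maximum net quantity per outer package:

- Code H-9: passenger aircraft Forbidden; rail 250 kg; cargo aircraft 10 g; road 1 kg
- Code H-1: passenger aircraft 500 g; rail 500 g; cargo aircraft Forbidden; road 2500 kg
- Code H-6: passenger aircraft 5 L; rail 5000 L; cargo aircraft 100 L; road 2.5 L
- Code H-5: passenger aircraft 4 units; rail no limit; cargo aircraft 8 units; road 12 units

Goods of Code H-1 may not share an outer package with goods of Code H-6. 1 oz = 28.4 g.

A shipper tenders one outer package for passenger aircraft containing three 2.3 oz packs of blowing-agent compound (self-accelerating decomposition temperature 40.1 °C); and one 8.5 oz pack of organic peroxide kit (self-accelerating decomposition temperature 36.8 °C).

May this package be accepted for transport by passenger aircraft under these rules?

The blowing-agent compound has self-accelerating decomposition temperature 40.1 °C, which is < 55 °C, so it is Code H-1 (Self-Reactive).
With self-accelerating decomposition temperature 36.8 °C (< 55 °C), the organic peroxide kit falls in Code H-1.
Code H-1 net quantity: (three 2.3 oz packs = 195.96 g) + (one 8.5 oz pack = 241.4 g) = 437.36 g.
437.36 g ≤ 500 g (passenger aircraft limit, Code H-1) — within limit.

Yes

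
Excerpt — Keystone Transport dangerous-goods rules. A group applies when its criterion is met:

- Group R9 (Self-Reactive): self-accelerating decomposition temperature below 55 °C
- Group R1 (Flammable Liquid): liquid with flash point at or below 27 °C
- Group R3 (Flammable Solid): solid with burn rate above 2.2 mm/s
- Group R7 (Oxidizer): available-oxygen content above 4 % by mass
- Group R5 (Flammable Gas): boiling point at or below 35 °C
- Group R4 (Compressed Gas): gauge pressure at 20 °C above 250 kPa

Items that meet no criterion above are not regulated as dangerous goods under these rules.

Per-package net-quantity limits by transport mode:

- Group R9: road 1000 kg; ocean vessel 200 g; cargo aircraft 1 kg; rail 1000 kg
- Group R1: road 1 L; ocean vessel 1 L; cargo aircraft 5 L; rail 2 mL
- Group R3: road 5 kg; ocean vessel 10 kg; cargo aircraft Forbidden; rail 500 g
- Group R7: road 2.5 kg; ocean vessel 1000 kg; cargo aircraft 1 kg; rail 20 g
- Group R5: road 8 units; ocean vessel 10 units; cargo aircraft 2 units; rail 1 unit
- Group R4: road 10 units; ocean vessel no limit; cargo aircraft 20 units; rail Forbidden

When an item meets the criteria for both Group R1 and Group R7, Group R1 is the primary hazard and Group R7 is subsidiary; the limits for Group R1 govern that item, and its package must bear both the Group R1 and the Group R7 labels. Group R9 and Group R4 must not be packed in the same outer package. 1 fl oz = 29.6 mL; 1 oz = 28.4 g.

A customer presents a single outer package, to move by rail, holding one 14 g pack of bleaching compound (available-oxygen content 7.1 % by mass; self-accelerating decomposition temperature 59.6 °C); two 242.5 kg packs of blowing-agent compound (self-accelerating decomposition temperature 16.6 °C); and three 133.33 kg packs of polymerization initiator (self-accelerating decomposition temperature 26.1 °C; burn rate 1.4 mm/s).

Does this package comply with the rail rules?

With available-oxygen content 7.1 % by mass (> 4 % by mass), the bleaching compound falls in Group R7.
Self-accelerating decomposition temperature 16.6 °C meets the Group R9 criterion (Self-Reactive), so the blowing-agent compound is Group R9.
Self-accelerating decomposition temperature 26.1 °C meets the Group R9 criterion (Self-Reactive), so the polymerization initiator is Group R9.
Group R9 net quantity: (two 242.5 kg packs = 485 kg) + (three 133.33 kg packs = 399.99 kg) = 884.99 kg.
884.99 kg ≤ 1000 kg (rail limit, Group R9) — within limit.
Group R7 quantity: 14 g.
That is within the Group R7 rail limit of 20 g.
The segregation rule (Group R9 with Group R4) does not apply to Group R9 with Group R7.
Every hazard group is within its rail limit and no segregation rule is violated.

Yes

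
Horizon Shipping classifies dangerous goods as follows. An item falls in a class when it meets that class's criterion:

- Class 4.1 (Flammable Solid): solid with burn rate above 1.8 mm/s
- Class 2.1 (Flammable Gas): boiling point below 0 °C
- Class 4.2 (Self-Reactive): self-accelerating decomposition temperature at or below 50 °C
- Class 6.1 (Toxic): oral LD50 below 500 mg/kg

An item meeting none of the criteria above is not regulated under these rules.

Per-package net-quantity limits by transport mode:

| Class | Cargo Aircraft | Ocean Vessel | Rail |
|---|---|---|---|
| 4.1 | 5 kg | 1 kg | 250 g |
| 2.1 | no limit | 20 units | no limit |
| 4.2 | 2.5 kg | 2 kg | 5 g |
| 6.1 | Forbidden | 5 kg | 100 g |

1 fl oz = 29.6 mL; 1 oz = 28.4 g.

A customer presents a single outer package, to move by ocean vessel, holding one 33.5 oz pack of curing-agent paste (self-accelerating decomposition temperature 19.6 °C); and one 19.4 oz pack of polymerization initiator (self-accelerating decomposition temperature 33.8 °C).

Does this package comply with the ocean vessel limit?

With self-accelerating decomposition temperature 19.6 °C (≤ 50 °C), the curing-agent paste falls in Class 4.2.
Self-accelerating decomposition temperature 33.8 °C meets the Class 4.2 criterion (Self-Reactive), so the polymerization initiator is Class 4.2.
Class 4.2 net quantity: (one 33.5 oz pack = 951.4 g) + (one 19.4 oz pack = 550.96 g) = 1502.36 g.
1502.36 g is within the ocean vessel limit of 2 kg for Class 4.2.

Yes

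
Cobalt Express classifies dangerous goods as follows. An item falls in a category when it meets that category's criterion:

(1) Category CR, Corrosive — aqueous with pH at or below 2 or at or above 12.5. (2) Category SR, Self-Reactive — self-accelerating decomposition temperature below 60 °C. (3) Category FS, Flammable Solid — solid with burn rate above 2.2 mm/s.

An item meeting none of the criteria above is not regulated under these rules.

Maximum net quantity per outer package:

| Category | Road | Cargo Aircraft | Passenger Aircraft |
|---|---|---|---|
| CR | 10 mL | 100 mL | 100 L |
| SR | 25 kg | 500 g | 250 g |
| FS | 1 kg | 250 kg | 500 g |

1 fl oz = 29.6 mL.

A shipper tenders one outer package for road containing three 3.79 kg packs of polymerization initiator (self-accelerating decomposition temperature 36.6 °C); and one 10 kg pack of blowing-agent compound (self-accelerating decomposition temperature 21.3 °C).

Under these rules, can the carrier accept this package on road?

The polymerization initiator has self-accelerating decomposition temperature 36.6 °C, which is < 60 °C, so it is Category SR (Self-Reactive).
Self-accelerating decomposition temperature 21.3 °C meets the Category SR criterion (Self-Reactive), so the blowing-agent compound is Category SR.
Total Category SR: (three 3.79 kg packs = 11.37 kg) + 10 kg = 21.37 kg.
21.37 kg ≤ 25 kg (road limit, Category SR) — within limit.

Yes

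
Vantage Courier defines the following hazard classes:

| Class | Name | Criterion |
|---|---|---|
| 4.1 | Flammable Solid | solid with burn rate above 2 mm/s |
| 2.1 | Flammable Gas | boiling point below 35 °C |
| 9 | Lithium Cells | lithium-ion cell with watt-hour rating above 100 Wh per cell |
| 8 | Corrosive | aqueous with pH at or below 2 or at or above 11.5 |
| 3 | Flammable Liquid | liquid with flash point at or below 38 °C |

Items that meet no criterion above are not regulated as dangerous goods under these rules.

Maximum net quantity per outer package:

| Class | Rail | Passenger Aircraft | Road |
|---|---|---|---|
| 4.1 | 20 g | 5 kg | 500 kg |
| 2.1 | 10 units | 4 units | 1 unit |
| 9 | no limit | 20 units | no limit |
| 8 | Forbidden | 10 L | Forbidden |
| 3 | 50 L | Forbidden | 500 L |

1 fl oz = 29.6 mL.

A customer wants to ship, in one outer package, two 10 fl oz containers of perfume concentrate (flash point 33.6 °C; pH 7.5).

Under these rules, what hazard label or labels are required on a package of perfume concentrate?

Flash point 33.6 °C meets the Class 3 criterion (Flammable Liquid), so the perfume concentrate is Class 3.
Only the Class 3 label is required.

Class 3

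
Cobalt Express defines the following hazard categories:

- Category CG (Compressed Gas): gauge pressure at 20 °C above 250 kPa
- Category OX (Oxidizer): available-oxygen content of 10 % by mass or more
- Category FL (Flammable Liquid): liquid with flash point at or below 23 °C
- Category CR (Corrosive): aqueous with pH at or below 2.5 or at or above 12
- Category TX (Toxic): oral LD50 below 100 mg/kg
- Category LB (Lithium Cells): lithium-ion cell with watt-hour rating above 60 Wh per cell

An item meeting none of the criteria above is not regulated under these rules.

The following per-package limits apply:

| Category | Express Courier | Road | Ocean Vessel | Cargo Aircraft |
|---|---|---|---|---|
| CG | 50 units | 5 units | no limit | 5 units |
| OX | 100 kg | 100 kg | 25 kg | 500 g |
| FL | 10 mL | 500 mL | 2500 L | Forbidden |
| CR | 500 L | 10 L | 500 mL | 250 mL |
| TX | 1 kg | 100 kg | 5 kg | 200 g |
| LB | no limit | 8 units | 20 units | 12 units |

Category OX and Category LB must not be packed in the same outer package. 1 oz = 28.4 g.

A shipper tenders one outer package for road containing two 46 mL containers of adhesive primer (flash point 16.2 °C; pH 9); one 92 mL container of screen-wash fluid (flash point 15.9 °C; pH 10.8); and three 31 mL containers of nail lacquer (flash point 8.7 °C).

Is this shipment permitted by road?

Yes

The adhesive primer has flash point 16.2 °C, which is ≤ 23 °C, so it is Category FL (Flammable Liquid).
With flash point 15.9 °C (≤ 23 °C), the screen-wash fluid falls in Category FL.
Flash point 8.7 °C meets the Category FL criterion (Flammable Liquid), so the nail lacquer is Category FL.
Category FL net quantity: (two 46 mL containers = 92 mL) + 92 mL + (three 31 mL containers = 93 mL) = 277 mL.
That is within the Category FL road limit of 500 mL.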